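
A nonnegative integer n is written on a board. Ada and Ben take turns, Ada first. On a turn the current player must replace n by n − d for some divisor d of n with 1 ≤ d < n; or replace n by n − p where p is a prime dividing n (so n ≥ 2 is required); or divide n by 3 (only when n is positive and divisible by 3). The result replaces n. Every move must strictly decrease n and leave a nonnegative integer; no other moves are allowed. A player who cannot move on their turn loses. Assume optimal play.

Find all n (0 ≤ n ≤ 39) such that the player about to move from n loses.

Use the standard recursion: the mover loses at a terminal position; elsewhere, the mover wins exactly when some move hands the opponent an L position.
n=0: no move → L
n=1: no move → L
n=2: reaches L-position 0 → W
n=3: reaches L-position 0 → W
n=4: only reaches 2(W), 3(W), all W → L
n=5: reaches L-position 0 → W
n=6: reaches L-position 4 → W
n=7: reaches L-position 0 → W
n=8: reaches L-position 4 → W
n=9: only reaches 3(W), 6(W), 8(W), all W → L
n=10: reaches L-position 9 → W
n=11: reaches L-position 0 → W
n=12: reaches L-position 4 → W
n=13: reaches L-position 0 → W
n=14: only reaches 7(W), 12(W), 13(W), all W → L
n=15: reaches L-position 14 → W
n=16: reaches L-position 14 → W
n=17: reaches L-position 0 → W
n=18: reaches L-position 9 → W
n=19: reaches L-position 0 → W
n=20: only reaches 10(W), 15(W), 16(W), 18(W), 19(W), all W → L
n=21: reaches L-position 14 → W
n=22: reaches L-position 20 → W
n=23: reaches L-position 0 → W
n=24: reaches L-position 20 → W
n=25: reaches L-position 20 → W
n=26: only reaches 13(W), 24(W), 25(W), all W → L
n=27: reaches L-position 9 → W
n=28: reaches L-position 14 → W
n=29: reaches L-position 0 → W
n=30: reaches L-position 20 → W
n=31: reaches L-position 0 → W
n=32: only reaches 16(W), 24(W), 28(W), 30(W), 31(W), all W → L
n=33: reaches L-position 32 → W
n=34: reaches L-position 32 → W
n=35: only reaches 28(W), 30(W), 34(W), all W → L
n=36: reaches L-position 32 → W
n=37: reaches L-position 0 → W
n=38: only reaches 19(W), 36(W), 37(W), all W → L
n=39: reaches L-position 26 → W
The losing starting values of n are exactly the entries labelled L in this table (10 of them).

0, 1, 4, 9, 14, 20, 26, 32, 35, 38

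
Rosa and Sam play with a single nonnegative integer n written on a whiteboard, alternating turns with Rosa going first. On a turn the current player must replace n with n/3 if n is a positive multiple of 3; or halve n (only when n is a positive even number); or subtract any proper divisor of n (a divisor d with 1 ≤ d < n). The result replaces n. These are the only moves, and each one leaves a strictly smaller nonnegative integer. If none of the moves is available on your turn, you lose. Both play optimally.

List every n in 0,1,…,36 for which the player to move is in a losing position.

Work bottom-up. With no move the player to move loses. Otherwise the position is W if at least one move leads to an L position for the opponent, and L if every move leads to a W.
n=0: no move → L
n=1: no move → L
n=2: can move to 1, which is L ⇒ W
n=3: can move to 1, which is L ⇒ W
n=4: moves to 2(W), 3(W); every one is W ⇒ L
n=5: can move to 4, which is L ⇒ W
n=6: can move to 4, which is L ⇒ W
n=7: the only move is to 6(W), a W ⇒ L
n=8: can move to 4, which is L ⇒ W
n=9: moves to 3(W), 6(W), 8(W); every one is W ⇒ L
n=10: can move to 9, which is L ⇒ W
n=11: the only move is to 10(W), a W ⇒ L
n=12: can move to 4, which is L ⇒ W
n=13: the only move is to 12(W), a W ⇒ L
n=14: can move to 7, which is L ⇒ W
n=15: moves to 5(W), 10(W), 12(W), 14(W); every one is W ⇒ L
n=16: can move to 15, which is L ⇒ W
n=17: the only move is to 16(W), a W ⇒ L
n=18: can move to 9, which is L ⇒ W
n=19: the only move is to 18(W), a W ⇒ L
n=20: can move to 15, which is L ⇒ W
n=21: can move to 7, which is L ⇒ W
n=22: can move to 11, which is L ⇒ W
n=23: the only move is to 22(W), a W ⇒ L
n=24: can move to 23, which is L ⇒ W
n=25: moves to 20(W), 24(W); every one is W ⇒ L
n=26: can move to 13, which is L ⇒ W
n=27: can move to 9, which is L ⇒ W
n=28: moves to 14(W), 21(W), 24(W), 26(W), 27(W); every one is W ⇒ L
n=29: can move to 28, which is L ⇒ W
n=30: can move to 15, which is L ⇒ W
n=31: the only move is to 30(W), a W ⇒ L
n=32: can move to 28, which is L ⇒ W
n=33: can move to 11, which is L ⇒ W
n=34: can move to 17, which is L ⇒ W
n=35: can move to 28, which is L ⇒ W
n=36: moves to 12(W), 18(W), 24(W), 27(W), 30(W), 32(W), 33(W), 34(W), 35(W); every one is W ⇒ L
The losing starting values of n are exactly the entries labelled L in this table (15 of them).

0, 1, 4, 7, 9, 11, 13, 15, 17, 19, 23, 25, 28, 31, 36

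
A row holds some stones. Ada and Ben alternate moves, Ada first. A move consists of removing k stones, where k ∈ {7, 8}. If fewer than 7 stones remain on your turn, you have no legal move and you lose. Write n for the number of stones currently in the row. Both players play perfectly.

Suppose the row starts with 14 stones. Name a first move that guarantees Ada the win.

Compute win/loss labels from the base case upward. A position with no move is L. Any other position is W if it can reach an L in one move, else L.
n=0: no move → L
n=1: no move → L
n=2: no move → L
n=3: no move → L
n=4: no move → L
n=5: no move → L
n=6: no move → L
n=7: reaches L-position 0 → W
n=8: reaches L-position 1 → W
n=9: reaches L-position 2 → W
n=10: reaches L-position 3 → W
n=11: reaches L-position 4 → W
n=12: reaches L-position 5 → W
n=13: reaches L-position 6 → W
n=14: reaches L-position 6 → W
From 14, the L positions reachable in one move are: 6.

Remove 8, leaving 6.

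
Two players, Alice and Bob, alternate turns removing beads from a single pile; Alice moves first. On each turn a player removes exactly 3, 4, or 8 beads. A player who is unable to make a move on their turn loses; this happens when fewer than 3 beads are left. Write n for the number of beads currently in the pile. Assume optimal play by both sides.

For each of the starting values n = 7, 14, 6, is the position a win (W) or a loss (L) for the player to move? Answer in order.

Build the W/L table. Terminal = L. A non-terminal position is W if it has a move to some L; otherwise it is L.
n=0: no move → L
n=1: no move → L
n=2: no move → L
n=3: can move to 0, which is L ⇒ W
n=4: can move to 1, which is L ⇒ W
n=5: can move to 2, which is L ⇒ W
n=6: can move to 2, which is L ⇒ W
n=7: moves to 4(W), 3(W); every one is W ⇒ L
n=8: can move to 0, which is L ⇒ W
n=9: can move to 1, which is L ⇒ W
n=10: can move to 7, which is L ⇒ W
n=11: can move to 7, which is L ⇒ W
n=12: moves to 9(W), 8(W), 4(W); every one is W ⇒ L
n=13: moves to 10(W), 9(W), 5(W); every one is W ⇒ L
n=14: moves to 11(W), 10(W), 6(W); every one is W ⇒ L

7: L, 14: L, 6: W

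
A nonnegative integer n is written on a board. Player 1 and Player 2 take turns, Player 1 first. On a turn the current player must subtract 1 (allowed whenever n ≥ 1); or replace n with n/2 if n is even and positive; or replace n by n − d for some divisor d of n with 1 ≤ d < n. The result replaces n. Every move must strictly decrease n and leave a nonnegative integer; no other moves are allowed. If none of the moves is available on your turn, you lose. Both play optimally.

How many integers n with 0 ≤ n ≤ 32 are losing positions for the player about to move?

16

Use the standard recursion: the mover loses at a terminal position; elsewhere, the mover wins exactly when some move hands the opponent an L position.
n=0: no move → L
n=1: W (go to 0, an L position)
n=2: L (sole option 1(W) is W)
n=3: W (go to 2, an L position)
n=4: W (go to 2, an L position)
n=5: L (sole option 4(W) is W)
n=6: W (go to 5, an L position)
n=7: L (sole option 6(W) is W)
n=8: W (go to 7, an L position)
n=9: L (options 6(W), 8(W) are all W)
n=10: W (go to 5, an L position)
n=11: L (sole option 10(W) is W)
n=12: W (go to 9, an L position)
n=13: L (sole option 12(W) is W)
n=14: W (go to 7, an L position)
n=15: L (options 10(W), 12(W), 14(W) are all W)
n=16: W (go to 15, an L position)
n=17: L (sole option 16(W) is W)
n=18: W (go to 9, an L position)
n=19: L (sole option 18(W) is W)
n=20: W (go to 15, an L position)
n=21: L (options 14(W), 18(W), 20(W) are all W)
n=22: W (go to 11, an L position)
n=23: L (sole option 22(W) is W)
n=24: W (go to 21, an L position)
n=25: L (options 20(W), 24(W) are all W)
n=26: W (go to 13, an L position)
n=27: L (options 18(W), 24(W), 26(W) are all W)
n=28: W (go to 21, an L position)
n=29: L (sole option 28(W) is W)
n=30: W (go to 15, an L position)
n=31: L (sole option 30(W) is W)
n=32: W (go to 31, an L position)
L entries with 0 ≤ n ≤ 32: n = 0, 2, 5, 7, 9, 11, 13, 15, 17, 19, 21, 23, 25, 27, 29, 31; that makes 16.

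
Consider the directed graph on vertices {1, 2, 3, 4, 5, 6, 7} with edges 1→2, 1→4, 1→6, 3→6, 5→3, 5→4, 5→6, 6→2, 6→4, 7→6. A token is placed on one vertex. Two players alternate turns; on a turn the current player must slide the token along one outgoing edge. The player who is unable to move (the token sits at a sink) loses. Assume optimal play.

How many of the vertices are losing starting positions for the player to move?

Positions with no move are L. A position that does have a move is losing for the player to move precisely when every available move leads to a winning position for the opponent. Fill in the labels:
Every edge goes from a vertex to one that appears earlier in the order 4, 2, 6, 1, 3, 5, 7, so processing vertices in that order labels each vertex after all of its successors.
4: no outgoing edge → L
2: no outgoing edge → L
6: W (go to 2, an L position)
1: W (go to 2, an L position)
3: L (sole option 6(W) is W)
5: W (go to 3, an L position)
7: L (sole option 6(W) is W)
The L vertices are 2, 3, 4, 7; that is 4 in all.

4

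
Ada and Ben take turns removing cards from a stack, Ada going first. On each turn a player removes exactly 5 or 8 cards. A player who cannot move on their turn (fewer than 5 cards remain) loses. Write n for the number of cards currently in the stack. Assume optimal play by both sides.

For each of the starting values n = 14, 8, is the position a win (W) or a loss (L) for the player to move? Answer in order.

14: L, 8: W

Build the W/L table. Terminal = L. A non-terminal position is W if it has a move to some L; otherwise it is L.
n=0: no move → L
n=1: no move → L
n=2: no move → L
n=3: no move → L
n=4: no move → L
n=5: W (go to 0, an L position)
n=6: W (go to 1, an L position)
n=7: W (go to 2, an L position)
n=8: W (go to 3, an L position)
n=9: W (go to 4, an L position)
n=10: W (go to 2, an L position)
n=11: W (go to 3, an L position)
n=12: W (go to 4, an L position)
n=13: L (options 8(W), 5(W) are all W)
n=14: L (options 9(W), 6(W) are all W)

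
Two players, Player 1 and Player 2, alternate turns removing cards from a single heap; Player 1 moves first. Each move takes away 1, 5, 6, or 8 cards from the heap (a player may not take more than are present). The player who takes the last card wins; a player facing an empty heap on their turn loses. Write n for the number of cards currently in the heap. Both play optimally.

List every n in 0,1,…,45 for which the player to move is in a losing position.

0, 2, 4, 11, 13, 15, 22, 24, 26, 33, 35, 37, 44

Positions with no move are L. A position that does have a move is losing for the player to move precisely when every available move leads to a winning position for the opponent. Fill in the labels:
n=0: no move → L
n=1: →0(L), so W
n=2: →1(W) only, which is W, so L
n=3: →2(L), so W
n=4: →3(W) only, which is W, so L
n=5: →4(L), so W
n=6: →0(L), so W
n=7: →2(L), so W
n=8: →2(L), so W
n=9: →4(L), so W
n=10: →4(L), so W
n=11: →10(W), 6(W), 5(W), 3(W) — all W, so L
n=12: →11(L), so W
n=13: →12(W), 8(W), 7(W), 5(W) — all W, so L
n=14: →13(L), so W
n=15: →14(W), 10(W), 9(W), 7(W) — all W, so L
n=16: →15(L), so W
n=17: →11(L), so W
n=18: →13(L), so W
n=19: →13(L), so W
n=20: →15(L), so W
n=21: →15(L), so W
n=22: →21(W), 17(W), 16(W), 14(W) — all W, so L
n=23: →22(L), so W
n=24: →23(W), 19(W), 18(W), 16(W) — all W, so L
n=25: →24(L), so W
n=26: →25(W), 21(W), 20(W), 18(W) — all W, so L
n=27: →26(L), so W
n=28: →22(L), so W
n=29: →24(L), so W
n=30: →24(L), so W
n=31: →26(L), so W
n=32: →26(L), so W
n=33: →32(W), 28(W), 27(W), 25(W) — all W, so L
n=34: →33(L), so W
n=35: →34(W), 30(W), 29(W), 27(W) — all W, so L
n=36: →35(L), so W
n=37: →36(W), 32(W), 31(W), 29(W) — all W, so L
n=38: →37(L), so W
n=39: →33(L), so W
n=40: →35(L), so W
n=41: →35(L), so W
n=42: →37(L), so W
n=43: →37(L), so W
n=44: →43(W), 39(W), 38(W), 36(W) — all W, so L
n=45: →44(L), so W
Reading off the rows marked L gives the requested list; there are 13 such values of n.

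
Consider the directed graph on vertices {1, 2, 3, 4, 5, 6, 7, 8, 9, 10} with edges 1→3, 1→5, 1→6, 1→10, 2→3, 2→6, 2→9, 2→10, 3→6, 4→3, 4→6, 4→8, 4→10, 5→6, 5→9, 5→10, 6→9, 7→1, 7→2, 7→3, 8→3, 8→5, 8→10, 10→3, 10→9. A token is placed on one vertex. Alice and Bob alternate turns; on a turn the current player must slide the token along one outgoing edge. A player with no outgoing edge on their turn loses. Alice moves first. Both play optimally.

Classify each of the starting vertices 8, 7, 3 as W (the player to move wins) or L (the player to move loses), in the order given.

8: W, 7: W, 3: L

Use the standard recursion: the mover loses at a terminal position; elsewhere, the mover wins exactly when some move hands the opponent an L position.
Every edge goes from a vertex to one that appears earlier in the order 9, 6, 3, 10, 2, 5, 8, 1, 7, 4, so processing vertices in that order labels each vertex after all of its successors.
9: no outgoing edge → L
6: W (go to 9, an L position)
3: L (sole option 6(W) is W)
10: W (go to 3, an L position)
2: W (go to 3, an L position)
5: W (go to 9, an L position)
8: W (go to 3, an L position)
1: W (go to 3, an L position)
7: W (go to 3, an L position)
4: W (go to 3, an L position)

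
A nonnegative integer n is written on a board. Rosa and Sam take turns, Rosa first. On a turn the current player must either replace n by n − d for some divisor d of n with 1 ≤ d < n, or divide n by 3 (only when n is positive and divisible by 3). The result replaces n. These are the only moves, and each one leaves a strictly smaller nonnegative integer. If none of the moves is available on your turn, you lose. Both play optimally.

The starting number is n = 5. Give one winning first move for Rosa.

Move to 4.

Label each position W (a win for the player to move) or L (a loss). A position with no legal move is L; any other position is W exactly when some move reaches an L, and L when every move reaches a W.
n=0: no move → L
n=1: no move → L
n=2: →1(L), so W
n=3: →1(L), so W
n=4: →2(W), 3(W) — all W, so L
n=5: →4(L), so W
From 5, the L positions reachable in one move are: 4.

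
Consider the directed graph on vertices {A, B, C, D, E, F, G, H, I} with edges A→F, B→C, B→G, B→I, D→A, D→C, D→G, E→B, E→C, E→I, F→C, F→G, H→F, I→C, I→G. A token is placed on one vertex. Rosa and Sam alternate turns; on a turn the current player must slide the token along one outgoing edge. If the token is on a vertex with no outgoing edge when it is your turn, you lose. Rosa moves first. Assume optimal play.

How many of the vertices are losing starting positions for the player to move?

Work bottom-up. With no move the player to move loses. Otherwise the position is W if at least one move leads to an L position for the opponent, and L if every move leads to a W.
Every edge goes from a vertex to one that appears earlier in the order C, G, I, F, B, H, A, D, E, so processing vertices in that order labels each vertex after all of its successors.
C: no outgoing edge → L
G: no outgoing edge → L
I: reaches L-position G → W
F: reaches L-position G → W
B: reaches L-position G → W
H: only reaches F(W), which is W → L
A: only reaches F(W), which is W → L
D: reaches L-position A → W
E: reaches L-position C → W
The L vertices are A, C, G, H; that is 4 in all.

4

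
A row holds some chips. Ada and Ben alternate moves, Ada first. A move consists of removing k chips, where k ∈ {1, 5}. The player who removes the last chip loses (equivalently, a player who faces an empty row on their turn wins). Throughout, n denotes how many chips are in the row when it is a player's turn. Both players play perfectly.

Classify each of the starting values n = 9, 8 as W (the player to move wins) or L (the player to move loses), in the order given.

Use the standard recursion: the mover wins at a terminal position; elsewhere, the mover wins exactly when some move hands the opponent an L position.
n=0: no move; the opponent has just taken the last chip and therefore loses → W
n=1: the only move is to 0(W), a W ⇒ L
n=2: can move to 1, which is L ⇒ W
n=3: the only move is to 2(W), a W ⇒ L
n=4: can move to 3, which is L ⇒ W
n=5: moves to 4(W), 0(W); every one is W ⇒ L
n=6: can move to 5, which is L ⇒ W
n=7: moves to 6(W), 2(W); every one is W ⇒ L
n=8: can move to 7, which is L ⇒ W
n=9: moves to 8(W), 4(W); every one is W ⇒ L

9: L, 8: W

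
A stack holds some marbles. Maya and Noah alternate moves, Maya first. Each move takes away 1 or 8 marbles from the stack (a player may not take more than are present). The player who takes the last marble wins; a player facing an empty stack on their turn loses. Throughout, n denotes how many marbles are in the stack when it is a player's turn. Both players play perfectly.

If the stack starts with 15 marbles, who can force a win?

Noah wins.

Label each position W (a win for the player to move) or L (a loss). A position with no legal move is L; any other position is W exactly when some move reaches an L, and L when every move reaches a W.
n=0: no move → L
n=1: →0(L), so W
n=2: →1(W) only, which is W, so L
n=3: →2(L), so W
n=4: →3(W) only, which is W, so L
n=5: →4(L), so W
n=6: →5(W) only, which is W, so L
n=7: →6(L), so W
n=8: →0(L), so W
n=9: →8(W), 1(W) — all W, so L
n=10: →9(L), so W
n=11: →10(W), 3(W) — all W, so L
n=12: →11(L), so W
n=13: →12(W), 5(W) — all W, so L
n=14: →13(L), so W
n=15: →14(W), 7(W) — all W, so L
The starting position 15 is L: whatever Maya does, the opponent receives a W position.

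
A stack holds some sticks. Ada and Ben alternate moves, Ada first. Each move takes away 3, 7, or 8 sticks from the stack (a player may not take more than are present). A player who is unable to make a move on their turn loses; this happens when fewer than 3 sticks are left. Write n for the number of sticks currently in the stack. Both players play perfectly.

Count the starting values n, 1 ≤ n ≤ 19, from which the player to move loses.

Classify positions by backward induction: terminal positions (no move available) are L. From any other position, the mover wins iff some move reaches an L.
n=0: no move → L
n=1: no move → L
n=2: no move → L
n=3: →0(L), so W
n=4: →1(L), so W
n=5: →2(L), so W
n=6: →3(W) only, which is W, so L
n=7: →0(L), so W
n=8: →1(L), so W
n=9: →6(L), so W
n=10: →2(L), so W
n=11: →8(W), 4(W), 3(W) — all W, so L
n=12: →9(W), 5(W), 4(W) — all W, so L
n=13: →6(L), so W
n=14: →11(L), so W
n=15: →12(L), so W
n=16: →13(W), 9(W), 8(W) — all W, so L
n=17: →14(W), 10(W), 9(W) — all W, so L
n=18: →11(L), so W
n=19: →16(L), so W
L entries with 1 ≤ n ≤ 19 (n=0 is outside the asked range and is not counted): n = 1, 2, 6, 11, 12, 16, 17; that makes 7.

7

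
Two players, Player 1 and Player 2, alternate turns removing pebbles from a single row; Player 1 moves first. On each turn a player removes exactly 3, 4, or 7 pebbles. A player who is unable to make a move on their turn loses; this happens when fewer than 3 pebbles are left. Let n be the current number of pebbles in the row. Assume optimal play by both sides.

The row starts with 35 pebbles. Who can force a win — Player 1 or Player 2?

Compute win/loss labels from the base case upward. A position with no move is L. Any other position is W if it can reach an L in one move, else L.
n=0: no move → L
n=1: no move → L
n=2: no move → L
n=3: →0(L), so W
n=4: →1(L), so W
n=5: →2(L), so W
n=6: →2(L), so W
n=7: →0(L), so W
n=8: →1(L), so W
n=9: →2(L), so W
n=10: →7(W), 6(W), 3(W) — all W, so L
n=11: →8(W), 7(W), 4(W) — all W, so L
n=12: →9(W), 8(W), 5(W) — all W, so L
n=13: →10(L), so W
n=14: →11(L), so W
n=15: →12(L), so W
n=16: →12(L), so W
n=17: →10(L), so W
n=18: →11(L), so W
n=19: →12(L), so W
n=20: →17(W), 16(W), 13(W) — all W, so L
n=21: →18(W), 17(W), 14(W) — all W, so L
n=22: →19(W), 18(W), 15(W) — all W, so L
n=23: →20(L), so W
n=24: →21(L), so W
n=25: →22(L), so W
n=26: →22(L), so W
n=27: →20(L), so W
n=28: →21(L), so W
n=29: →22(L), so W
n=30: →27(W), 26(W), 23(W) — all W, so L
n=31: →28(W), 27(W), 24(W) — all W, so L
n=32: →29(W), 28(W), 25(W) — all W, so L
n=33: →30(L), so W
n=34: →31(L), so W
n=35: →32(L), so W
The starting position 35 is W: Player 1 should remove 3, leaving 32, handing over an L position.

Player 1 wins.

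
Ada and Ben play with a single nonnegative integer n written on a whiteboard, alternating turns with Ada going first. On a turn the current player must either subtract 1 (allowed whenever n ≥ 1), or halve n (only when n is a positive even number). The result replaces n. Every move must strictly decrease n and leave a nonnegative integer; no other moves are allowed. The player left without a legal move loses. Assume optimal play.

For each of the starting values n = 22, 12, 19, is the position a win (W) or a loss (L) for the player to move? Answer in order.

22: W, 12: W, 19: L

Work bottom-up. With no move the player to move loses. Otherwise the position is W if at least one move leads to an L position for the opponent, and L if every move leads to a W.
n=0: no move → L
n=1: W (go to 0, an L position)
n=2: L (sole option 1(W) is W)
n=3: W (go to 2, an L position)
n=4: W (go to 2, an L position)
n=5: L (sole option 4(W) is W)
n=6: W (go to 5, an L position)
n=7: L (sole option 6(W) is W)
n=8: W (go to 7, an L position)
n=9: L (sole option 8(W) is W)
n=10: W (go to 5, an L position)
n=11: L (sole option 10(W) is W)
n=12: W (go to 11, an L position)
n=13: L (sole option 12(W) is W)
n=14: W (go to 7, an L position)
n=15: L (sole option 14(W) is W)
n=16: W (go to 15, an L position)
n=17: L (sole option 16(W) is W)
n=18: W (go to 9, an L position)
n=19: L (sole option 18(W) is W)
n=20: W (go to 19, an L position)
n=21: L (sole option 20(W) is W)
n=22: W (go to 11, an L position)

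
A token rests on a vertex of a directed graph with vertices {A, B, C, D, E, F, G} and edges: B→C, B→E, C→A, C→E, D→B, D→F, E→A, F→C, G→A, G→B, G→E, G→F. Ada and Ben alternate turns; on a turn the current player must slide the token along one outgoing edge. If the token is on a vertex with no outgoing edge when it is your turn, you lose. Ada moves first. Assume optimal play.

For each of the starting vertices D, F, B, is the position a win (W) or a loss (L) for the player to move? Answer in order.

D: W, F: L, B: L

Work bottom-up. With no move the player to move loses. Otherwise the position is W if at least one move leads to an L position for the opponent, and L if every move leads to a W.
Every edge goes from a vertex to one that appears earlier in the order A, E, C, B, F, G, D, so processing vertices in that order labels each vertex after all of its successors.
A: no outgoing edge → L
E: W (go to A, an L position)
C: W (go to A, an L position)
B: L (options C(W), E(W) are all W)
F: L (sole option C(W) is W)
G: W (go to F, an L position)
D: W (go to F, an L position)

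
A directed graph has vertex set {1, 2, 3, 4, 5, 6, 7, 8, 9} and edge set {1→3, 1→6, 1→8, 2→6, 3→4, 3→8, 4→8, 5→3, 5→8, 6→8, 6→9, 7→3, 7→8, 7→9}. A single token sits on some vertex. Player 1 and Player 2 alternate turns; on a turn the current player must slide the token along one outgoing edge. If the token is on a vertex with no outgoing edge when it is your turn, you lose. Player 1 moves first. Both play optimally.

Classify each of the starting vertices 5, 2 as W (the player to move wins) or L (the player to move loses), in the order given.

5: W, 2: L

Classify positions by backward induction: terminal positions (no move available) are L. From any other position, the mover wins iff some move reaches an L.
Every edge goes from a vertex to one that appears earlier in the order 8, 9, 4, 3, 7, 6, 2, 1, 5, so processing vertices in that order labels each vertex after all of its successors.
8: no outgoing edge → L
9: no outgoing edge → L
4: can move to 8, which is L ⇒ W
3: can move to 8, which is L ⇒ W
7: can move to 9, which is L ⇒ W
6: can move to 9, which is L ⇒ W
2: the only move is to 6(W), a W ⇒ L
1: can move to 8, which is L ⇒ W
5: can move to 8, which is L ⇒ W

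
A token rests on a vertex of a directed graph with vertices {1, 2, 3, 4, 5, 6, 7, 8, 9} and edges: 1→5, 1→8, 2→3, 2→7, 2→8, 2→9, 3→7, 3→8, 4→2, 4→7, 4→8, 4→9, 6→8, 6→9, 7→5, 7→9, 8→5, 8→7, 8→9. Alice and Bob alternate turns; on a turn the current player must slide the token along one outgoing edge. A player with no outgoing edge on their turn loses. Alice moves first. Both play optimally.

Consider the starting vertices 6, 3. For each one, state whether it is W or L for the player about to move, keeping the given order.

Positions with no move are L. A position that does have a move is losing for the player to move precisely when every available move leads to a winning position for the opponent. Fill in the labels:
Every edge goes from a vertex to one that appears earlier in the order 9, 5, 7, 8, 3, 2, 6, 4, 1, so processing vertices in that order labels each vertex after all of its successors.
9: no outgoing edge → L
5: no outgoing edge → L
7: →5(L), so W
8: →5(L), so W
3: →8(W), 7(W) — all W, so L
2: →3(L), so W
6: →9(L), so W
4: →9(L), so W
1: →5(L), so W

6: W, 3: L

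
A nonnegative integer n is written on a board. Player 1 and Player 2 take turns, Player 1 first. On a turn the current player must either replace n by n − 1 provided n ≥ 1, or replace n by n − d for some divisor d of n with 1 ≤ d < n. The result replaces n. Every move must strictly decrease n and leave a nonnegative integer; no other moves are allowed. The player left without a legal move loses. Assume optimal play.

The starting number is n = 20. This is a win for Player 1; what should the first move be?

Move to 15.

Label each position W (a win for the player to move) or L (a loss). A position with no legal move is L; any other position is W exactly when some move reaches an L, and L when every move reaches a W.
n=0: no move → L
n=1: can move to 0, which is L ⇒ W
n=2: the only move is to 1(W), a W ⇒ L
n=3: can move to 2, which is L ⇒ W
n=4: can move to 2, which is L ⇒ W
n=5: the only move is to 4(W), a W ⇒ L
n=6: can move to 5, which is L ⇒ W
n=7: the only move is to 6(W), a W ⇒ L
n=8: can move to 7, which is L ⇒ W
n=9: moves to 6(W), 8(W); every one is W ⇒ L
n=10: can move to 5, which is L ⇒ W
n=11: the only move is to 10(W), a W ⇒ L
n=12: can move to 9, which is L ⇒ W
n=13: the only move is to 12(W), a W ⇒ L
n=14: can move to 7, which is L ⇒ W
n=15: moves to 10(W), 12(W), 14(W); every one is W ⇒ L
n=16: can move to 15, which is L ⇒ W
n=17: the only move is to 16(W), a W ⇒ L
n=18: can move to 9, which is L ⇒ W
n=19: the only move is to 18(W), a W ⇒ L
n=20: can move to 15, which is L ⇒ W
From 20, the L positions reachable in one move are: 15, 19. Any move reaching one of these is winning.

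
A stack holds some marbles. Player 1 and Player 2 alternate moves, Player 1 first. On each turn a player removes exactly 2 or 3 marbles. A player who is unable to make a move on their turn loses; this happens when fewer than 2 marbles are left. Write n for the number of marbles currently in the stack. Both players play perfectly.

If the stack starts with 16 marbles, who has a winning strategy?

Player 2 wins.

Label each position W (a win for the player to move) or L (a loss). A position with no legal move is L; any other position is W exactly when some move reaches an L, and L when every move reaches a W.
n=0: no move → L
n=1: no move → L
n=2: W (go to 0, an L position)
n=3: W (go to 1, an L position)
n=4: W (go to 1, an L position)
n=5: L (options 3(W), 2(W) are all W)
n=6: L (options 4(W), 3(W) are all W)
n=7: W (go to 5, an L position)
n=8: W (go to 6, an L position)
n=9: W (go to 6, an L position)
n=10: L (options 8(W), 7(W) are all W)
n=11: L (options 9(W), 8(W) are all W)
n=12: W (go to 10, an L position)
n=13: W (go to 11, an L position)
n=14: W (go to 11, an L position)
n=15: L (options 13(W), 12(W) are all W)
n=16: L (options 14(W), 13(W) are all W)
The starting position 16 is L: whatever Player 1 does, the opponent receives a W position.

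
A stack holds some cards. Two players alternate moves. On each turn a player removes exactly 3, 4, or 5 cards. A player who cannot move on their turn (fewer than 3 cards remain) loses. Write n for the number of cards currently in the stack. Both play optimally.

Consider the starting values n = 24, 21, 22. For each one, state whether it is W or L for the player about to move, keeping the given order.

24: L, 21: W, 22: W

Work bottom-up. With no move the player to move loses. Otherwise the position is W if at least one move leads to an L position for the opponent, and L if every move leads to a W.
n=0: no move → L
n=1: no move → L
n=2: no move → L
n=3: →0(L), so W
n=4: →1(L), so W
n=5: →2(L), so W
n=6: →2(L), so W
n=7: →2(L), so W
n=8: →5(W), 4(W), 3(W) — all W, so L
n=9: →6(W), 5(W), 4(W) — all W, so L
n=10: →7(W), 6(W), 5(W) — all W, so L
n=11: →8(L), so W
n=12: →9(L), so W
n=13: →10(L), so W
n=14: →10(L), so W
n=15: →10(L), so W
n=16: →13(W), 12(W), 11(W) — all W, so L
n=17: →14(W), 13(W), 12(W) — all W, so L
n=18: →15(W), 14(W), 13(W) — all W, so L
n=19: →16(L), so W
n=20: →17(L), so W
n=21: →18(L), so W
n=22: →18(L), so W
n=23: →18(L), so W
n=24: →21(W), 20(W), 19(W) — all W, so L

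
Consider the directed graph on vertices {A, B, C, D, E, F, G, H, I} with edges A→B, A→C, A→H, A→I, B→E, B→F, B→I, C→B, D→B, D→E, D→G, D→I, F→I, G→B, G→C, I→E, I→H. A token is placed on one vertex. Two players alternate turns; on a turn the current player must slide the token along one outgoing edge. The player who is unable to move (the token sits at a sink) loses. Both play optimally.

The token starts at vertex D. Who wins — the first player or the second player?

Work bottom-up. With no move the player to move loses. Otherwise the position is W if at least one move leads to an L position for the opponent, and L if every move leads to a W.
Every edge goes from a vertex to one that appears earlier in the order E, H, I, F, B, C, G, A, D, so processing vertices in that order labels each vertex after all of its successors.
E: no outgoing edge → L
H: no outgoing edge → L
I: W (go to H, an L position)
F: L (sole option I(W) is W)
B: W (go to F, an L position)
C: L (sole option B(W) is W)
G: W (go to C, an L position)
A: W (go to C, an L position)
D: W (go to E, an L position)
The starting position D is W: the player to move should move to E, handing over an L position.

The first player wins.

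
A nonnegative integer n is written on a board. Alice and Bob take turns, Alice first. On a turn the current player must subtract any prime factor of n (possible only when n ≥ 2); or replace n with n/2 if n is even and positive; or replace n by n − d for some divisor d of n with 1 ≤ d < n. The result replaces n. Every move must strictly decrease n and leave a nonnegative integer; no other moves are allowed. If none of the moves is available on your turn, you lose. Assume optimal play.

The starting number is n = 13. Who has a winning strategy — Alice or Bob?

Work bottom-up. With no move the player to move loses. Otherwise the position is W if at least one move leads to an L position for the opponent, and L if every move leads to a W.
n=0: no move → L
n=1: no move → L
n=2: →0(L), so W
n=3: →0(L), so W
n=4: →2(W), 3(W) — all W, so L
n=5: →0(L), so W
n=6: →4(L), so W
n=7: →0(L), so W
n=8: →4(L), so W
n=9: →6(W), 8(W) — all W, so L
n=10: →9(L), so W
n=11: →0(L), so W
n=12: →9(L), so W
n=13: →0(L), so W
The starting position 13 is W: Alice should move to 0, handing over an L position.

Alice wins.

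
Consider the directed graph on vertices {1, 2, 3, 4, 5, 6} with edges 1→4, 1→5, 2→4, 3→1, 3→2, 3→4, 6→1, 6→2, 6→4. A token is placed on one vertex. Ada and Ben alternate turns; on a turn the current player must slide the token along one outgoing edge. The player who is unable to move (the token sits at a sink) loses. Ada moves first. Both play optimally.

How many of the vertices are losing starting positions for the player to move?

2

Label each position W (a win for the player to move) or L (a loss). A position with no legal move is L; any other position is W exactly when some move reaches an L, and L when every move reaches a W.
Every edge goes from a vertex to one that appears earlier in the order 4, 5, 1, 2, 3, 6, so processing vertices in that order labels each vertex after all of its successors.
4: no outgoing edge → L
5: no outgoing edge → L
1: can move to 5, which is L ⇒ W
2: can move to 4, which is L ⇒ W
3: can move to 4, which is L ⇒ W
6: can move to 4, which is L ⇒ W
The L vertices are 4, 5; that is 2 in all.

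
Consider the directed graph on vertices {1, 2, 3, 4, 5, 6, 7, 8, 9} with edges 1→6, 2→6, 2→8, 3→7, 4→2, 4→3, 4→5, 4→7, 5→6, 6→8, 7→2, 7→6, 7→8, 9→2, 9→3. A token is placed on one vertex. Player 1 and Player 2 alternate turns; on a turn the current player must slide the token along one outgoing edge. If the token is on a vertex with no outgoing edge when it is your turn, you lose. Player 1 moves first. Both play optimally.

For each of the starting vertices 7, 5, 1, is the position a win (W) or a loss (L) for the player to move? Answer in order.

7: W, 5: L, 1: L

Compute win/loss labels from the base case upward. A position with no move is L. Any other position is W if it can reach an L in one move, else L.
Every edge goes from a vertex to one that appears earlier in the order 8, 6, 2, 7, 3, 1, 5, 9, 4, so processing vertices in that order labels each vertex after all of its successors.
8: no outgoing edge → L
6: reaches L-position 8 → W
2: reaches L-position 8 → W
7: reaches L-position 8 → W
3: only reaches 7(W), which is W → L
1: only reaches 6(W), which is W → L
5: only reaches 6(W), which is W → L
9: reaches L-position 3 → W
4: reaches L-position 5 → W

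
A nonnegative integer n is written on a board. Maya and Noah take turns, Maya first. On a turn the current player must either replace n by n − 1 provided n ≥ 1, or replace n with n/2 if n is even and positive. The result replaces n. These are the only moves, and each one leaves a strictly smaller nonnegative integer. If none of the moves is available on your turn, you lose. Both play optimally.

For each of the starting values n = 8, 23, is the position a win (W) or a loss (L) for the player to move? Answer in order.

8: W, 23: L

Use the standard recursion: the mover loses at a terminal position; elsewhere, the mover wins exactly when some move hands the opponent an L position.
n=0: no move → L
n=1: →0(L), so W
n=2: →1(W) only, which is W, so L
n=3: →2(L), so W
n=4: →2(L), so W
n=5: →4(W) only, which is W, so L
n=6: →5(L), so W
n=7: →6(W) only, which is W, so L
n=8: →7(L), so W
n=9: →8(W) only, which is W, so L
n=10: →5(L), so W
n=11: →10(W) only, which is W, so L
n=12: →11(L), so W
n=13: →12(W) only, which is W, so L
n=14: →7(L), so W
n=15: →14(W) only, which is W, so L
n=16: →15(L), so W
n=17: →16(W) only, which is W, so L
n=18: →9(L), so W
n=19: →18(W) only, which is W, so L
n=20: →19(L), so W
n=21: →20(W) only, which is W, so L
n=22: →11(L), so W
n=23: →22(W) only, which is W, so L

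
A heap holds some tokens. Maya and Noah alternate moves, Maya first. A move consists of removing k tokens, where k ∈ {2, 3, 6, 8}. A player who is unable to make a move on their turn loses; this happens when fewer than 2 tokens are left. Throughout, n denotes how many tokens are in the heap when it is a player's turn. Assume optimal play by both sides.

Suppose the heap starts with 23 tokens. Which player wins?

Use the standard recursion: the mover loses at a terminal position; elsewhere, the mover wins exactly when some move hands the opponent an L position.
n=0: no move → L
n=1: no move → L
n=2: reaches L-position 0 → W
n=3: reaches L-position 1 → W
n=4: reaches L-position 1 → W
n=5: only reaches 3(W), 2(W), all W → L
n=6: reaches L-position 0 → W
n=7: reaches L-position 5 → W
n=8: reaches L-position 5 → W
n=9: reaches L-position 1 → W
n=10: only reaches 8(W), 7(W), 4(W), 2(W), all W → L
n=11: reaches L-position 5 → W
n=12: reaches L-position 10 → W
n=13: reaches L-position 10 → W
n=14: only reaches 12(W), 11(W), 8(W), 6(W), all W → L
n=15: only reaches 13(W), 12(W), 9(W), 7(W), all W → L
n=16: reaches L-position 14 → W
n=17: reaches L-position 15 → W
n=18: reaches L-position 15 → W
n=19: only reaches 17(W), 16(W), 13(W), 11(W), all W → L
n=20: reaches L-position 14 → W
n=21: reaches L-position 19 → W
n=22: reaches L-position 19 → W
n=23: reaches L-position 15 → W
The starting position 23 is W: Maya should remove 8, leaving 15, handing over an L position.

Maya wins.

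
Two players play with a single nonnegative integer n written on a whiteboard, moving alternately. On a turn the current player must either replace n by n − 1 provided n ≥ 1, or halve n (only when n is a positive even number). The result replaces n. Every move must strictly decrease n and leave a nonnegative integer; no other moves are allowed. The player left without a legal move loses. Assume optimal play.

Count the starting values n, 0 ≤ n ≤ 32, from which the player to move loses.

Build the W/L table. Terminal = L. A non-terminal position is W if it has a move to some L; otherwise it is L.
n=0: no move → L
n=1: W (go to 0, an L position)
n=2: L (sole option 1(W) is W)
n=3: W (go to 2, an L position)
n=4: W (go to 2, an L position)
n=5: L (sole option 4(W) is W)
n=6: W (go to 5, an L position)
n=7: L (sole option 6(W) is W)
n=8: W (go to 7, an L position)
n=9: L (sole option 8(W) is W)
n=10: W (go to 5, an L position)
n=11: L (sole option 10(W) is W)
n=12: W (go to 11, an L position)
n=13: L (sole option 12(W) is W)
n=14: W (go to 7, an L position)
n=15: L (sole option 14(W) is W)
n=16: W (go to 15, an L position)
n=17: L (sole option 16(W) is W)
n=18: W (go to 9, an L position)
n=19: L (sole option 18(W) is W)
n=20: W (go to 19, an L position)
n=21: L (sole option 20(W) is W)
n=22: W (go to 11, an L position)
n=23: L (sole option 22(W) is W)
n=24: W (go to 23, an L position)
n=25: L (sole option 24(W) is W)
n=26: W (go to 13, an L position)
n=27: L (sole option 26(W) is W)
n=28: W (go to 27, an L position)
n=29: L (sole option 28(W) is W)
n=30: W (go to 15, an L position)
n=31: L (sole option 30(W) is W)
n=32: W (go to 31, an L position)
L entries with 0 ≤ n ≤ 32: n = 0, 2, 5, 7, 9, 11, 13, 15, 17, 19, 21, 23, 25, 27, 29, 31; that makes 16.

16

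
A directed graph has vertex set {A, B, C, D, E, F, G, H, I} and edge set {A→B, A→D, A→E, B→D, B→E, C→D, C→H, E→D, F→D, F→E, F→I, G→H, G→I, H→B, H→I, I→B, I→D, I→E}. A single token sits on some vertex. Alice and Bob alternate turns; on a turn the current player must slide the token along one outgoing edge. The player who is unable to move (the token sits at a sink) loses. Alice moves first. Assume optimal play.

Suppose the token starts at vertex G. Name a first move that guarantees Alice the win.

Classify positions by backward induction: terminal positions (no move available) are L. From any other position, the mover wins iff some move reaches an L.
Every edge goes from a vertex to one that appears earlier in the order D, E, B, I, H, A, G, C, F, so processing vertices in that order labels each vertex after all of its successors.
D: no outgoing edge → L
E: can move to D, which is L ⇒ W
B: can move to D, which is L ⇒ W
I: can move to D, which is L ⇒ W
H: moves to I(W), B(W); every one is W ⇒ L
A: can move to D, which is L ⇒ W
G: can move to H, which is L ⇒ W
C: can move to H, which is L ⇒ W
F: can move to D, which is L ⇒ W
From G, the L positions reachable in one move are: H.

Move to H.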